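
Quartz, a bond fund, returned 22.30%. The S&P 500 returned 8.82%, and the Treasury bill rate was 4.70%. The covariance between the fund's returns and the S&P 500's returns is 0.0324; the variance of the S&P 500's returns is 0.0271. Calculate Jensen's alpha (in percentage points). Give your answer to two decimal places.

12.67

β = Cov / Var = 0.0324 / 0.0271 = 1.1956
E[R] = Rf + β(Rm − Rf) = 4.70% + 1.1956 × (8.82% − 4.70%) = 9.6259%
α = Rp − E[R] = 22.30% − 9.6259% = 12.6741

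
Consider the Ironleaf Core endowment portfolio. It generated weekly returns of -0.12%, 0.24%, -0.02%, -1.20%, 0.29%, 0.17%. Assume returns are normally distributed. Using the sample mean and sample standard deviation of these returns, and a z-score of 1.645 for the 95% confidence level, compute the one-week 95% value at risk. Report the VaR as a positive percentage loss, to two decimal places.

Mean return r̄ = -0.640 / 6 = -0.1067%
Σ(r − r̄)² = 1.5571; sample σ = √(1.5571/5) = 0.5581%
VaR = −(r̄ − z·σ) = −(-0.1067 − 1.645 × 0.5581) = −(-1.0248) = 1.0248%

1.02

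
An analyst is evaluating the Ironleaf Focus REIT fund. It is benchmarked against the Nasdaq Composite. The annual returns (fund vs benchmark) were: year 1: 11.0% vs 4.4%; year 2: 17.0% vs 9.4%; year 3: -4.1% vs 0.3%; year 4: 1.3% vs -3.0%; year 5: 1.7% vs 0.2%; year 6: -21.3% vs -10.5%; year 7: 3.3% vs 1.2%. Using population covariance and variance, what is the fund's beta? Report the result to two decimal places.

1.88

r̄p = 1.2714%,  r̄m = 0.2857%
Cov = Σ(rp − r̄p)(rm − r̄m) / 7 = 61.2110
Var(rm) = Σ(rm − r̄m)² / 7 = 32.5669
β = Cov / Var = 61.2110 / 32.5669 = 1.8795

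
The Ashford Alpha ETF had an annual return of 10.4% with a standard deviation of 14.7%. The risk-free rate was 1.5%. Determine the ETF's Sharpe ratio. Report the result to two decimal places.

0.61

Sharpe = (Rp − Rf) / σp = (10.4% − 1.5%) / 14.7% = 8.90% / 14.7% = 0.6054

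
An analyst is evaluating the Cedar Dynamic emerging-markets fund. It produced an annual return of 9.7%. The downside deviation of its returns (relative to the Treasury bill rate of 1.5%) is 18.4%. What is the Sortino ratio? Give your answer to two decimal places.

0.45

Sortino = (Rp − Rf) / σd = (9.7% − 1.5%) / 18.4% = 8.20% / 18.4% = 0.4457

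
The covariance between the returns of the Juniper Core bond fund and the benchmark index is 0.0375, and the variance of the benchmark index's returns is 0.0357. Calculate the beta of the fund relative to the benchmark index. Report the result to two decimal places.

β = Cov(Rp, Rm) / Var(Rm) = 0.0375 / 0.0357 = 1.0504

1.05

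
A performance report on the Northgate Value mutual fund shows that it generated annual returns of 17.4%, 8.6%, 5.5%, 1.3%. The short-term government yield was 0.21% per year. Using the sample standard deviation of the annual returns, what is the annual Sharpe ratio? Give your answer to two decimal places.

μ = (17.4 + 8.6 + 5.5 + 1.3) / 4 = 8.2000%
Sample std dev = √[139.7000 / 3] = 6.8240%
Sharpe = (μ − rf) / σ = (8.2000 − 0.21) / 6.8240 = 7.9900 / 6.8240 = 1.1709

1.17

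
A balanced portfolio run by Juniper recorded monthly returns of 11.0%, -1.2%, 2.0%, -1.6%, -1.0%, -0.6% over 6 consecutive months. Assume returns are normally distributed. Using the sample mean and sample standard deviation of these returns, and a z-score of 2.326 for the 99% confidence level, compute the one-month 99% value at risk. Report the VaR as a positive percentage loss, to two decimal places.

Mean return r̄ = 8.60 / 6 = 1.4333%
Σ(r − r̄)² = 118.0333; sample σ = √(118.0333/5) = 4.8587%
VaR = −(r̄ − z·σ) = −(1.4333 − 2.326 × 4.8587) = −(-9.8680) = 9.8680%

9.87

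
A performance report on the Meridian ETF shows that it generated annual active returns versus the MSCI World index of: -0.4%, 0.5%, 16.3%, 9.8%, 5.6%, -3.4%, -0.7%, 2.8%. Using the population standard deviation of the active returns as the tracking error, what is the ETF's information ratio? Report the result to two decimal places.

Mean return r̄ = 30.50 / 8 = 3.8125%
Σ(r − r̄)² = 297.1088; population σ = √(297.1088/8) = 6.0941%
IR = r̄ / tracking error = 3.8125 / 6.0941 = 0.6256

0.63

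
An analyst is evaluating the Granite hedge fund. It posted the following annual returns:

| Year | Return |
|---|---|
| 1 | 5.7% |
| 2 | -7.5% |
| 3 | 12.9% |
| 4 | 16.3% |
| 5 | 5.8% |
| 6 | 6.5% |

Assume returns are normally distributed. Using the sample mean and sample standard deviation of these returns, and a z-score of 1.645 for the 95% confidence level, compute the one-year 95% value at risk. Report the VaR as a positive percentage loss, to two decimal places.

μ = (5.7 − 7.5 + 12.9 + 16.3 + 5.8 + 6.5) / 6 = 6.6167%
Sample std dev = √[334.0483 / 5] = 8.1737%
VaR = −(μ − z·σ) = −(6.6167 − 1.645 × 8.1737) = −(-6.8290) = 6.8290%

6.83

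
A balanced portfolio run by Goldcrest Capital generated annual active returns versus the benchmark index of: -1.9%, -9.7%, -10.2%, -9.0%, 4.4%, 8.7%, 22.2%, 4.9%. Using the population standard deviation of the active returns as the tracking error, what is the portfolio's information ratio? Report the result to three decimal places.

μ = (-1.9 − 9.7 − 10.2 − 9 + 4.4 + 8.7 + 22.2 + 4.9) / 8 = 1.1750%
Σ(r − μ)² = (-1.9 − 1.1750)² + (-9.7 − 1.1750)² + (-10.2 − 1.1750)² + … = 883.5950
σ = √[883.5950 / 8] = 10.5095%
IR = μ / tracking error = 1.1750 / 10.5095 = 0.1118

0.112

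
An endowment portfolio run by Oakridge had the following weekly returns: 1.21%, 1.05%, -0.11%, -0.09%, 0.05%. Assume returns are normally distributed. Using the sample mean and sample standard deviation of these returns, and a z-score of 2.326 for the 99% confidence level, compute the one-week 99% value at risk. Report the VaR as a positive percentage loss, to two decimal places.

r̄ = (1.21 + 1.05 − 0.11 − 0.09 + 0.05) / 5 = 0.4220%
Sample std dev = √[1.6989 / 4] = 0.6517%
VaR = −(r̄ − z·σ) = −(0.4220 − 2.326 × 0.6517) = −(-1.0939) = 1.0939%

1.09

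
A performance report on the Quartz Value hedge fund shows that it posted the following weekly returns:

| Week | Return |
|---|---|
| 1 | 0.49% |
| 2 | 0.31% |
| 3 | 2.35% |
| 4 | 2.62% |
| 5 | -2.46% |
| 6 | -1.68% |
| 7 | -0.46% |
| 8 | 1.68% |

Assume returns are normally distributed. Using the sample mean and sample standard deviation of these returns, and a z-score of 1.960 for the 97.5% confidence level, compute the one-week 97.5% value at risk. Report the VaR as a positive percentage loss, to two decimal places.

μ = (0.49 + 0.31 + 2.35 + 2.62 − 2.46 − 1.68 − 0.46 + 1.68) / 8 = 0.3563%
Σ(r − μ)² = 23.6158; sample σ = √(23.6158/7) = 1.8368%
VaR = −(μ − z·σ) = −(0.3563 − 1.960 × 1.8368) = −(-3.2438) = 3.2438%

3.24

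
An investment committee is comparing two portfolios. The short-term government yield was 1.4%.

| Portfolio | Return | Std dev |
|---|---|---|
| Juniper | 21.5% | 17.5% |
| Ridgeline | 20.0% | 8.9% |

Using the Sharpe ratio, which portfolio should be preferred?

Juniper: Sharpe ratio = (21.5% − 1.4%) / 17.5% = 1.149
Ridgeline: Sharpe ratio = (20.0% − 1.4%) / 8.9% = 2.090
Highest: Ridgeline (2.090).

Ridgeline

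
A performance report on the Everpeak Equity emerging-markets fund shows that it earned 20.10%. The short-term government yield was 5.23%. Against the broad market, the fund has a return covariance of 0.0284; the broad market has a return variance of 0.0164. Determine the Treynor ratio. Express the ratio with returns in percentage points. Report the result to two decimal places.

β = Cov / Var = 0.0284 / 0.0164 = 1.7317
Treynor = (Rp − Rf) / β = (20.10% − 5.23%) / 1.7317 = 14.87 / 1.7317 = 8.5869

8.59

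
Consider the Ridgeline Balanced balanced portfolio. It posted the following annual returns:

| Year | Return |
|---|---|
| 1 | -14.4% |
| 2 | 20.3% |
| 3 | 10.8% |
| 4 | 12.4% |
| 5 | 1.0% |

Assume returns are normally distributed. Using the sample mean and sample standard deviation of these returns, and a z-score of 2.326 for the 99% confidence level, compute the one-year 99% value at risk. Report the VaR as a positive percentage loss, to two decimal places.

24.96

r̄ = (-14.4 + 20.3 + 10.8 + 12.4 + 1) / 5 = 6.0200%
Σ(r − r̄)² = 709.6480; sample σ = √(709.6480/4) = 13.3196%
VaR = −(r̄ − z·σ) = −(6.0200 − 2.326 × 13.3196) = −(-24.9614) = 24.9614%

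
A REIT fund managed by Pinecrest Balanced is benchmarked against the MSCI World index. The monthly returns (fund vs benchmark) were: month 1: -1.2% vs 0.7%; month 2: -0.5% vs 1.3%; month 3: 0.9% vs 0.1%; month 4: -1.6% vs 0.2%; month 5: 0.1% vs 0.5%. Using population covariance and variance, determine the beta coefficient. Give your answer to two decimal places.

r̄p = -0.4600%,  r̄m = 0.5600%
Cov = Σ(rp − r̄p)(rm − r̄m) / 5 = -0.0764
Var(rm) = Σ(rm − r̄m)² / 5 = 0.1824
β = Cov / Var = -0.0764 / 0.1824 = -0.4189

-0.42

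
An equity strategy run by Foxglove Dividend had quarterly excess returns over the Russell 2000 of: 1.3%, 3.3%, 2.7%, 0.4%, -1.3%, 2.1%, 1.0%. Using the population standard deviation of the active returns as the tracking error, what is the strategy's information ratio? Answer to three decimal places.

r̄ = (1.3 + 3.3 + 2.7 + 0.4 − 1.3 + 2.1 + 1) / 7 = 1.3571%
Σ(r − r̄)² = 14.2371; population σ = √(14.2371/7) = 1.4261%
IR = r̄ / tracking error = 1.3571 / 1.4261 = 0.9516

0.952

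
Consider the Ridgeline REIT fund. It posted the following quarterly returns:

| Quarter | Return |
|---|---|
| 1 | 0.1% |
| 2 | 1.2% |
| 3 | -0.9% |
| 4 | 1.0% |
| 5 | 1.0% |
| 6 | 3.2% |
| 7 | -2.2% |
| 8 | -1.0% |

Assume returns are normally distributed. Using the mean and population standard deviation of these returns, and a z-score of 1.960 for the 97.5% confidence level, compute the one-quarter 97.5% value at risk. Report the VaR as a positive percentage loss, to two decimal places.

2.77

r̄ = (0.1 + 1.2 − 0.9 + 1 + 1 + 3.2 − 2.2 − 1) / 8 = 0.3000%
Population σ = √[Σ(r − r̄)² / 8] = √[19.6200 / 8] = √2.4525 = 1.5660%
VaR = −(r̄ − z·σ) = −(0.3000 − 1.960 × 1.5660) = −(-2.7694) = 2.7694%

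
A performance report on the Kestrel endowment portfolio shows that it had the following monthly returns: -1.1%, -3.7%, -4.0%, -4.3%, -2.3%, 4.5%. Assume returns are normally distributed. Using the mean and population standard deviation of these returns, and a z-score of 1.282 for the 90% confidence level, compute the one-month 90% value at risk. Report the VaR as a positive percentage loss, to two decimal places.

5.70

Mean return r̄ = -10.90 / 6 = -1.8167%
Σ(r − r̄)² = (-1.1 − (-1.8167))² + (-3.7 − (-1.8167))² + (-4 − (-1.8167))² + … = 55.1283
population σ = √(55.1283 / 6) = √9.1881 = 3.0312%
VaR = −(r̄ − z·σ) = −(-1.8167 − 1.282 × 3.0312) = −(-5.7027) = 5.7027%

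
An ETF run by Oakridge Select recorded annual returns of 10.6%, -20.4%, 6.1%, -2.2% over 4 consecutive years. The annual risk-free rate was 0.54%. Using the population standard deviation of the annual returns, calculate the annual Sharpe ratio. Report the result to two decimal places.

Mean return r̄ = -5.90 / 4 = -1.4750%
Σ(r − r̄)² = 561.8675; population σ = √(561.8675/4) = 11.8519%
Sharpe = (r̄ − rf) / σ = (-1.4750 − 0.54) / 11.8519 = -2.0150 / 11.8519 = -0.1700

-0.17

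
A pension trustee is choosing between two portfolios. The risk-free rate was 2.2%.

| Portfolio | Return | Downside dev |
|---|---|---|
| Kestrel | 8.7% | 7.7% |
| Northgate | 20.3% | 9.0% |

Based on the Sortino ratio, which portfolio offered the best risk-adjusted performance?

Northgate

Kestrel: Sortino ratio = (8.7% − 2.2%) / 7.7% = 0.844
Northgate: Sortino ratio = (20.3% − 2.2%) / 9.0% = 2.011
Highest: Northgate (2.011).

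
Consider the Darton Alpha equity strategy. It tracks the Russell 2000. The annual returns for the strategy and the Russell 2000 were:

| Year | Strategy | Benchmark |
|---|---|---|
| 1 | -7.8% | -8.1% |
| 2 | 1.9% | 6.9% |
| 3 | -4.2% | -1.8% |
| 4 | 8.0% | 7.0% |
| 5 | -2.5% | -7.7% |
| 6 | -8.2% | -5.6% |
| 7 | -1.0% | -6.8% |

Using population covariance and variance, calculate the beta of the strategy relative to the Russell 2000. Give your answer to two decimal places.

0.68

r̄p = -1.9714%,  r̄m = -2.3000%
Cov = Σ(rp − r̄p)(rm − r̄m) / 7 = 25.7257
Var(rm) = Σ(rm − r̄m)² / 7 = 37.9029
β = Cov / Var = 25.7257 / 37.9029 = 0.6787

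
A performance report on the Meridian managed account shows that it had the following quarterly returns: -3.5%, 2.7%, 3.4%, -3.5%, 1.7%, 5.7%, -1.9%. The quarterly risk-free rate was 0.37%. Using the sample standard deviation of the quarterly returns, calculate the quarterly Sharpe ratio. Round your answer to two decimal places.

0.08

μ = (-3.5 + 2.7 + 3.4 − 3.5 + 1.7 + 5.7 − 1.9) / 7 = 0.6571%
Sample σ = √[Σ(r − μ)² / 6] = √[79.3171 / 6] = √13.2195 = 3.6359%
Sharpe = (μ − rf) / σ = (0.6571 − 0.37) / 3.6359 = 0.2871 / 3.6359 = 0.0790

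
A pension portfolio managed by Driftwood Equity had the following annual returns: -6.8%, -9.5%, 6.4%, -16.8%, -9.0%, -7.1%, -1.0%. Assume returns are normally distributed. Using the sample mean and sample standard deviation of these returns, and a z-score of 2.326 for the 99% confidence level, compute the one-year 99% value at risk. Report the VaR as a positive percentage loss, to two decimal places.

23.19

r̄ = (-6.8 − 9.5 + 6.4 − 16.8 − 9 − 7.1 − 1) / 7 = -6.2571%
Sample std dev = √[318.0371 / 6] = 7.2805%
VaR = −(r̄ − z·σ) = −(-6.2571 − 2.326 × 7.2805) = −(-23.1915) = 23.1915%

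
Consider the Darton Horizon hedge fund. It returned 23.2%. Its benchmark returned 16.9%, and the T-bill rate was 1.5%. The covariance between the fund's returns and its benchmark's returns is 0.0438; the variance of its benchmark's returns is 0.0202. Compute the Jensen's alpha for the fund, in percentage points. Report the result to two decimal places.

β = Cov / Var = 0.0438 / 0.0202 = 2.1683
E[R] = Rf + β(Rm − Rf) = 1.5% + 2.1683 × (16.9% − 1.5%) = 34.8918%
α = Rp − E[R] = 23.2% − 34.8918% = -11.6918

-11.69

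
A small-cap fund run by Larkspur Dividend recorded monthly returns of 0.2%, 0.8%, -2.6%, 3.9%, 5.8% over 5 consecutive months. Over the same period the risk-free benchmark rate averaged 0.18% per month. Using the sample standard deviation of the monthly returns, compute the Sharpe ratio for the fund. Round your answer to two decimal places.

0.44

μ = (0.2 + 0.8 − 2.6 + 3.9 + 5.8) / 5 = 1.6200%
Σ(r − μ)² = (0.2 − 1.6200)² + (0.8 − 1.6200)² + … = 43.1680
σ = √[43.1680 / 4] = 3.2851%
Sharpe = (μ − rf) / σ = (1.6200 − 0.18) / 3.2851 = 1.4400 / 3.2851 = 0.4383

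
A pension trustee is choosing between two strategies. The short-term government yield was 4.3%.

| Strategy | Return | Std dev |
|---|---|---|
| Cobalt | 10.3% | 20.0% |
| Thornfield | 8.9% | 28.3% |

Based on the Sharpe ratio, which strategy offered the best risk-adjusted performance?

Cobalt

Cobalt: Sharpe ratio = (10.3% − 4.3%) / 20.0% = 0.300
Thornfield: Sharpe ratio = (8.9% − 4.3%) / 28.3% = 0.163
Highest: Cobalt (0.300).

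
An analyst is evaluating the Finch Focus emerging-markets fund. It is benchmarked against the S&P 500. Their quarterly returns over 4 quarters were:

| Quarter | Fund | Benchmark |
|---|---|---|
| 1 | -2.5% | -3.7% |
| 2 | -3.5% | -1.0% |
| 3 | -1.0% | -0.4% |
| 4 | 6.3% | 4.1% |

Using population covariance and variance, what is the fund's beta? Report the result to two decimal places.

1.24

r̄p = -0.1750%,  r̄m = -0.2500%
Cov = Σ(rp − r̄p)(rm − r̄m) / 4 = 9.7013
Var(rm) = Σ(rm − r̄m)² / 4 = 7.8525
β = Cov / Var = 9.7013 / 7.8525 = 1.2354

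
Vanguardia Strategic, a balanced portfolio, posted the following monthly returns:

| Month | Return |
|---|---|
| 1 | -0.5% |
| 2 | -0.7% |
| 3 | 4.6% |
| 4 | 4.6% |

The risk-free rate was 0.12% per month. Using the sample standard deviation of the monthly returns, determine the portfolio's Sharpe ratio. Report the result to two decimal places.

0.63

r̄ = (-0.5 − 0.7 + 4.6 + 4.6) / 4 = 2.0000%
Σ(r − r̄)² = (-0.5 − 2.0000)² + (-0.7 − 2.0000)² + (4.6 − 2.0000)² + … = 27.0600
σ = √[27.0600 / 3] = 3.0033%
Sharpe = (r̄ − rf) / σ = (2.0000 − 0.12) / 3.0033 = 1.8800 / 3.0033 = 0.6260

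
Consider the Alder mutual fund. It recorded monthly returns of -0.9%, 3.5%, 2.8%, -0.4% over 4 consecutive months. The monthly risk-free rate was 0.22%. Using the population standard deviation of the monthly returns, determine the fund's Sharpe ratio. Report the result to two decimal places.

0.54

r̄ = (-0.9 + 3.5 + 2.8 − 0.4) / 4 = 1.2500%
Σ(r − r̄)² = (-0.9 − 1.2500)² + (3.5 − 1.2500)² + (2.8 − 1.2500)² + … = 14.8100
population σ = √(14.8100 / 4) = √3.7025 = 1.9242%
Sharpe = (r̄ − rf) / σ = (1.2500 − 0.22) / 1.9242 = 1.0300 / 1.9242 = 0.5353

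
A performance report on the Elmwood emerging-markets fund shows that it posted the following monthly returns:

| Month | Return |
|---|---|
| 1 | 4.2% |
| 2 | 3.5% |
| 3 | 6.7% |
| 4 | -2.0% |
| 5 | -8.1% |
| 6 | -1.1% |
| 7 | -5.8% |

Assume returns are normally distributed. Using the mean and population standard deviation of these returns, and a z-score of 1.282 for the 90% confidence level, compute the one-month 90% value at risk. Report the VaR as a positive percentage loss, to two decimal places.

6.84

Mean return μ = -2.60 / 7 = -0.3714%
Σ(r − μ)² = (4.2 − (-0.3714))² + (3.5 − (-0.3714))² + … = 178.2743
population σ = √(178.2743 / 7) = √25.4678 = 5.0466%
VaR = −(μ − z·σ) = −(-0.3714 − 1.282 × 5.0466) = −(-6.8411) = 6.8411%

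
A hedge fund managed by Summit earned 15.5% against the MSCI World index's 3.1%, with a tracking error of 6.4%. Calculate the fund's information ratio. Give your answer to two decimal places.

IR = (Rp − Rb) / TE = (15.5% − 3.1%) / 6.4% = 12.40% / 6.4% = 1.9375

1.94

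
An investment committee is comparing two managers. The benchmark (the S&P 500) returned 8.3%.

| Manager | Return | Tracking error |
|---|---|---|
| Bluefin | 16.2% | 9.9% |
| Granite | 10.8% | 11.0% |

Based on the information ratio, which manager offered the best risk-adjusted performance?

Bluefin

Bluefin: IR = (16.2% − 8.3%) / 9.9% = 0.798
Granite: IR = (10.8% − 8.3%) / 11.0% = 0.227
Highest: Bluefin (0.798).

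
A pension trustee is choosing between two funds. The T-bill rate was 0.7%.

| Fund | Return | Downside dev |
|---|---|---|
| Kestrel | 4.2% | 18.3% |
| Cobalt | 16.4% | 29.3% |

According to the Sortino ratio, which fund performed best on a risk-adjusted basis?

Cobalt

Kestrel: Sortino ratio = (4.2% − 0.7%) / 18.3% = 0.191
Cobalt: Sortino ratio = (16.4% − 0.7%) / 29.3% = 0.536
Highest: Cobalt (0.536).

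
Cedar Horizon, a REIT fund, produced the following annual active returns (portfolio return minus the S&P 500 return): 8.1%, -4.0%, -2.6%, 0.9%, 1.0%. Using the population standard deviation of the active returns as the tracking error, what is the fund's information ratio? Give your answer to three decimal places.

0.162

μ = (8.1 − 4 − 2.6 + 0.9 + 1) / 5 = 0.6800%
Population σ = √[Σ(r − μ)² / 5] = √[87.8680 / 5] = √17.5736 = 4.1921%
IR = μ / tracking error = 0.6800 / 4.1921 = 0.1622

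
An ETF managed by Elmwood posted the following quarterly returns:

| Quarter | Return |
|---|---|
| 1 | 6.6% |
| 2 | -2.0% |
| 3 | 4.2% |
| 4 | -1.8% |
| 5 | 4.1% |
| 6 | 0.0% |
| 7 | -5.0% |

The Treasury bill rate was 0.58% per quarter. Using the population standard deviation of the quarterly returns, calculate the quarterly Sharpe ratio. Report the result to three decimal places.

r̄ = (6.6 − 2 + 4.2 − 1.8 + 4.1 + 0 − 5) / 7 = 0.8714%
Σ(r − r̄)² = 104.9343; population σ = √(104.9343/7) = 3.8718%
Sharpe = (r̄ − rf) / σ = (0.8714 − 0.58) / 3.8718 = 0.2914 / 3.8718 = 0.0753

0.075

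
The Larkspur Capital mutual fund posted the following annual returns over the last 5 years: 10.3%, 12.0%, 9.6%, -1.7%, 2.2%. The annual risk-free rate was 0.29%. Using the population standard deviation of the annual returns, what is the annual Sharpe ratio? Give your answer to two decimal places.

Mean return μ = 32.40 / 5 = 6.4800%
Population σ = √[Σ(r − μ)² / 5] = √[140.0280 / 5] = √28.0056 = 5.2920%
Sharpe = (μ − rf) / σ = (6.4800 − 0.29) / 5.2920 = 6.1900 / 5.2920 = 1.1697

1.17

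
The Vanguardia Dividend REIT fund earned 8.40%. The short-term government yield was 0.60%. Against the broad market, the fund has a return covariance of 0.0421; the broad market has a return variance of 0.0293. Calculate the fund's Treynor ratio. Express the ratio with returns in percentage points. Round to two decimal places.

β = Cov / Var = 0.0421 / 0.0293 = 1.4369
Treynor = (Rp − Rf) / β = (8.40% − 0.60%) / 1.4369 = 7.80 / 1.4369 = 5.4284

5.43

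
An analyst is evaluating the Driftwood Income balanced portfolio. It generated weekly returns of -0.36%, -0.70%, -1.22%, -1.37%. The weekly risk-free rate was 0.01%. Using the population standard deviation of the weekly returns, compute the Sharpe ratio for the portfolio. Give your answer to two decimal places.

-2.28

r̄ = (-0.36 − 0.7 − 1.22 − 1.37) / 4 = -0.9125%
Σ(r − r̄)² = 0.6543; population σ = √(0.6543/4) = 0.4044%
Sharpe = (r̄ − rf) / σ = (-0.9125 − 0.01) / 0.4044 = -0.9225 / 0.4044 = -2.2812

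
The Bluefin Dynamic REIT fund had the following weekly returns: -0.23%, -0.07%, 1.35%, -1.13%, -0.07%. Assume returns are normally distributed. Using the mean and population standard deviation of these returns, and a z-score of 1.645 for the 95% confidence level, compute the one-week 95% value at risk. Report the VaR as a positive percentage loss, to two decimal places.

1.34

Mean return r̄ = -0.150 / 5 = -0.0300%
Population σ = √[Σ(r − r̄)² / 5] = √[3.1576 / 5] = √0.6315 = 0.7947%
VaR = −(r̄ − z·σ) = −(-0.0300 − 1.645 × 0.7947) = −(-1.3373) = 1.3373%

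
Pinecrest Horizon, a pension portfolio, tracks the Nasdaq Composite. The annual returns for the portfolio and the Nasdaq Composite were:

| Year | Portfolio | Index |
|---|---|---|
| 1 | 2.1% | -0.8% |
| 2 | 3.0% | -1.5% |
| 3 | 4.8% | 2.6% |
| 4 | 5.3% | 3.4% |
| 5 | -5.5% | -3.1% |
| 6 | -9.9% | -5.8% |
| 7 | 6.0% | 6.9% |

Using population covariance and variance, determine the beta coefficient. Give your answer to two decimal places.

r̄p = 0.8286%,  r̄m = 0.2429%
Cov = Σ(rp − r̄p)(rm − r̄m) / 7 = 19.8259
Var(rm) = Σ(rm − r̄m)² / 7 = 15.9510
β = Cov / Var = 19.8259 / 15.9510 = 1.2429

1.24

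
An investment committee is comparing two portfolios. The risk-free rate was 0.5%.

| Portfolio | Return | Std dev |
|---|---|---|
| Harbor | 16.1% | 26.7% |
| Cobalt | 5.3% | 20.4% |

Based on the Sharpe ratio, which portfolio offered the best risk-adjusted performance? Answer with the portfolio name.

Harbor

Harbor: Sharpe ratio = (16.1% − 0.5%) / 26.7% = 0.584
Cobalt: Sharpe ratio = (5.3% − 0.5%) / 20.4% = 0.235
Highest: Harbor (0.584).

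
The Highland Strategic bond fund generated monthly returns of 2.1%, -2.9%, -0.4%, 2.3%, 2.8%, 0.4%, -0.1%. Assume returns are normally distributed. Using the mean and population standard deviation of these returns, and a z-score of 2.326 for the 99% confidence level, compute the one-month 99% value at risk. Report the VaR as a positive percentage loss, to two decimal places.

3.69

r̄ = (2.1 − 2.9 − 0.4 + 2.3 + 2.8 + 0.4 − 0.1) / 7 = 4.20 / 7 = 0.6000%
Population σ = √[Σ(r − r̄)² / 7] = √[23.7600 / 7] = √3.3943 = 1.8424%
VaR = −(r̄ − z·σ) = −(0.6000 − 2.326 × 1.8424) = −(-3.6854) = 3.6854%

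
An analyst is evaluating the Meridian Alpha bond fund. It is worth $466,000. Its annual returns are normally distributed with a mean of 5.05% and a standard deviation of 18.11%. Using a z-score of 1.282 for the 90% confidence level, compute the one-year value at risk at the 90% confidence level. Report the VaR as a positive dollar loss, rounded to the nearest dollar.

$84,658

Return at the 90% tail: μ − z·σ = 5.05% − 1.282 × 18.11% = 5.05 − 23.21702 = -18.16702%
VaR = −(-18.16702%) × $466,000 = 18.16702% × $466,000 = $84,658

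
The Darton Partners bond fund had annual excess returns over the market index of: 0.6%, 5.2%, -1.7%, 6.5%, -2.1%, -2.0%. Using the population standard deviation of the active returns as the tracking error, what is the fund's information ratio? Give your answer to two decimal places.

0.31

Mean return μ = 6.50 / 6 = 1.0833%
Population std dev = √[73.9083 / 6] = 3.5097%
IR = μ / tracking error = 1.0833 / 3.5097 = 0.3087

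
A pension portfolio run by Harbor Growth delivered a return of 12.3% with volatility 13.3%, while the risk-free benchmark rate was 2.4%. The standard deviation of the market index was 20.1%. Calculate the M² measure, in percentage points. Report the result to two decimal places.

Sharpe = (Rp − Rf) / σp = (12.3% − 2.4%) / 13.3% = 0.7444
M² = Rf + Sharpe × σm = 2.4% + 0.7444 × 20.1% = 17.3624%

17.36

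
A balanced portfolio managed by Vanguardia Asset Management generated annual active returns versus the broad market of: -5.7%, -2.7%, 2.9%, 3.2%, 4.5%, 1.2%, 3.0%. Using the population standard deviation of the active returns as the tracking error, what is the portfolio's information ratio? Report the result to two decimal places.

Mean return r̄ = 6.40 / 7 = 0.9143%
Population std dev = √[83.2686 / 7] = 3.4490%
IR = r̄ / tracking error = 0.9143 / 3.4490 = 0.2651

0.27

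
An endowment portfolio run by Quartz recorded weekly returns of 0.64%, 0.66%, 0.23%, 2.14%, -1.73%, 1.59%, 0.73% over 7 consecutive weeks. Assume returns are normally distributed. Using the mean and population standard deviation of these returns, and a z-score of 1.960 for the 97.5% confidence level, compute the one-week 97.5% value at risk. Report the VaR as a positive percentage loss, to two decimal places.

r̄ = (0.64 + 0.66 + 0.23 + 2.14 − 1.73 + 1.59 + 0.73) / 7 = 4.260 / 7 = 0.6086%
Σ(r − r̄)² = (0.64 − 0.6086)² + (0.66 − 0.6086)² + (0.23 − 0.6086)² + … = 8.9391
σ = √[8.9391 / 7] = 1.1301%
VaR = −(r̄ − z·σ) = −(0.6086 − 1.960 × 1.1301) = −(-1.6064) = 1.6064%

1.61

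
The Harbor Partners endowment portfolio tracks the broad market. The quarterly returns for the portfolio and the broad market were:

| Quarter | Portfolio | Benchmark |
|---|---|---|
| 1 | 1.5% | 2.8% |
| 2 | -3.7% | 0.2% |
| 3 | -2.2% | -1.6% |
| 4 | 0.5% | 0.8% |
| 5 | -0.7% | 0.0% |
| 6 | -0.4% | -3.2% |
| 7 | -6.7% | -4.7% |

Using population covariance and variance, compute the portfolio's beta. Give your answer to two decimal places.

r̄p = -1.6714%,  r̄m = -0.8143%
Cov = Σ(rp − r̄p)(rm − r̄m) / 7 = 4.3747
Var(rm) = Σ(rm − r̄m)² / 7 = 5.5384
β = Cov / Var = 4.3747 / 5.5384 = 0.7899

0.79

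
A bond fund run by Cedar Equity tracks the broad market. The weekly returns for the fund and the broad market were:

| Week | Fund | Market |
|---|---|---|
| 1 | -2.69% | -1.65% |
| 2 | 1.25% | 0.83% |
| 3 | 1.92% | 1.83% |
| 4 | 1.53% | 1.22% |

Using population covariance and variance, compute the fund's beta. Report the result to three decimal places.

1.390

r̄p = 0.5025%,  r̄m = 0.5575%
Cov = Σ(rp − r̄p)(rm − r̄m) / 4 = 2.4339
Var(rm) = Σ(rm − r̄m)² / 4 = 1.7514
β = Cov / Var = 2.4339 / 1.7514 = 1.3897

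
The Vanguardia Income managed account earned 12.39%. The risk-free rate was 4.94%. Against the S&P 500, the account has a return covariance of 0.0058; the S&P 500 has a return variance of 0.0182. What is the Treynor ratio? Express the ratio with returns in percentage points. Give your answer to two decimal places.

23.38

β = Cov / Var = 0.0058 / 0.0182 = 0.3187
Treynor = (Rp − Rf) / β = (12.39% − 4.94%) / 0.3187 = 7.45 / 0.3187 = 23.3762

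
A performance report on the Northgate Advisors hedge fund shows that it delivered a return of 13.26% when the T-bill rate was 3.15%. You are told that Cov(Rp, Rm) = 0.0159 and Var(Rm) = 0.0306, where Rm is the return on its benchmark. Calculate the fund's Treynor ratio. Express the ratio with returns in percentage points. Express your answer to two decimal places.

19.46

β = Cov / Var = 0.0159 / 0.0306 = 0.5196
Treynor = (Rp − Rf) / β = (13.26% − 3.15%) / 0.5196 = 10.11 / 0.5196 = 19.4573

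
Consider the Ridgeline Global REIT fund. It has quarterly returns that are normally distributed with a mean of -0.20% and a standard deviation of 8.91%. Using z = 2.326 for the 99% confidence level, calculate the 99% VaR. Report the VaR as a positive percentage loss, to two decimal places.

20.92

VaR (as % loss) = −(μ − z·σ) = −(-0.20% − 2.326 × 8.91%) = −(-20.92466%) = 20.92466%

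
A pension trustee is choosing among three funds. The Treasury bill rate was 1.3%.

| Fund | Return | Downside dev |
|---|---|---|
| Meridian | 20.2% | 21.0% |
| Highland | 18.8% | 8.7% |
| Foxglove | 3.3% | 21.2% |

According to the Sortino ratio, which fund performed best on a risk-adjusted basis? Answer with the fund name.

Meridian: Sortino ratio = (20.2% − 1.3%) / 21.0% = 0.900
Highland: Sortino ratio = (18.8% − 1.3%) / 8.7% = 2.011
Foxglove: Sortino ratio = (3.3% − 1.3%) / 21.2% = 0.094
Highest: Highland (2.011).

Highland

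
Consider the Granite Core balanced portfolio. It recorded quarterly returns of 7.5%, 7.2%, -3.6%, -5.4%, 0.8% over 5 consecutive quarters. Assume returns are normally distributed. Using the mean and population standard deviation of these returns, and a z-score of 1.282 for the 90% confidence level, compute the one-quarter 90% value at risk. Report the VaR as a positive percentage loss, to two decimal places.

r̄ = (7.5 + 7.2 − 3.6 − 5.4 + 0.8) / 5 = 6.50 / 5 = 1.3000%
Σ(r − r̄)² = (7.5 − 1.3000)² + (7.2 − 1.3000)² + (-3.6 − 1.3000)² + … = 142.4000
σ = √[142.4000 / 5] = 5.3367%
VaR = −(r̄ − z·σ) = −(1.3000 − 1.282 × 5.3367) = −(-5.5416) = 5.5416%

5.54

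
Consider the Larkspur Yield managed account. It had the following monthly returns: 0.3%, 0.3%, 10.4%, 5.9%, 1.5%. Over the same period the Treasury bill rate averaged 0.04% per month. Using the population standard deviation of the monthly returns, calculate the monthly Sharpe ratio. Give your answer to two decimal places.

r̄ = (0.3 + 0.3 + 10.4 + 5.9 + 1.5) / 5 = 3.6800%
Population σ = √[Σ(r − r̄)² / 5] = √[77.6880 / 5] = √15.5376 = 3.9418%
Sharpe = (r̄ − rf) / σ = (3.6800 − 0.04) / 3.9418 = 3.6400 / 3.9418 = 0.9234

0.92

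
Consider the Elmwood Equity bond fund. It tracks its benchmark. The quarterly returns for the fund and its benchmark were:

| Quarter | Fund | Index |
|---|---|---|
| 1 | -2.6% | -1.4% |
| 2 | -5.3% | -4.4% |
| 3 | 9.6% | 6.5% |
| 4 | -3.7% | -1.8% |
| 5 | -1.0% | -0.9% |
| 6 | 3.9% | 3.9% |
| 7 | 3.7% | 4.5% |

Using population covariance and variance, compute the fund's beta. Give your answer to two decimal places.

r̄p = 0.6571%,  r̄m = 0.9143%
Cov = Σ(rp − r̄p)(rm − r̄m) / 7 = 17.7963
Var(rm) = Σ(rm − r̄m)² / 7 = 13.8898
β = Cov / Var = 17.7963 / 13.8898 = 1.2812

1.28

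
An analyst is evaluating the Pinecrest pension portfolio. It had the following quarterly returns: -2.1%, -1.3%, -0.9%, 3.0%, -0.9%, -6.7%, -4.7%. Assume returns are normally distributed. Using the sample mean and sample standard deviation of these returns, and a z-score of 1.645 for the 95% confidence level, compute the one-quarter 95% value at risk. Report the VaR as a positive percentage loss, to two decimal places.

7.03

μ = (-2.1 − 1.3 − 0.9 + 3 − 0.9 − 6.7 − 4.7) / 7 = -1.9429%
Sample σ = √[Σ(r − μ)² / 6] = √[57.2771 / 6] = √9.5462 = 3.0897%
VaR = −(μ − z·σ) = −(-1.9429 − 1.645 × 3.0897) = −(-7.0255) = 7.0255%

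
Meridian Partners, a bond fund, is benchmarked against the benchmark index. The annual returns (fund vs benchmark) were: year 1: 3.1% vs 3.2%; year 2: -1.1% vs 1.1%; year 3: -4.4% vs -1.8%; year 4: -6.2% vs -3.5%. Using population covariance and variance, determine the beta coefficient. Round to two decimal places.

1.36

r̄p = -2.1500%,  r̄m = -0.2500%
Cov = Σ(rp − r̄p)(rm − r̄m) / 4 = 9.0450
Var(rm) = Σ(rm − r̄m)² / 4 = 6.6725
β = Cov / Var = 9.0450 / 6.6725 = 1.3556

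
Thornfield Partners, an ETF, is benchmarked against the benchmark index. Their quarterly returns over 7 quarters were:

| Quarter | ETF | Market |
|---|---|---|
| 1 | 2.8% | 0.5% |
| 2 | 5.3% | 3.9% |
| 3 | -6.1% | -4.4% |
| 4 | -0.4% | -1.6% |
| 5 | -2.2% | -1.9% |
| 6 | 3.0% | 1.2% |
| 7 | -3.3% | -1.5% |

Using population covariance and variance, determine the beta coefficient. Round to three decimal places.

r̄p = -0.1286%,  r̄m = -0.5429%
Cov = Σ(rp − r̄p)(rm − r̄m) / 7 = 8.8273
Var(rm) = Σ(rm − r̄m)² / 7 = 6.0882
β = Cov / Var = 8.8273 / 6.0882 = 1.4499

1.450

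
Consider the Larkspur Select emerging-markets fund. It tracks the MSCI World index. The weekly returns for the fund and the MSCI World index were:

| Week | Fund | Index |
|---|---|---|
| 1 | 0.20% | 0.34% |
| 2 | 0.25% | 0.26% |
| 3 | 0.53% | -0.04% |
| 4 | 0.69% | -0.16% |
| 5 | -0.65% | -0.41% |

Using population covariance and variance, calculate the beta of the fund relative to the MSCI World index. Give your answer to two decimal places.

r̄p = 0.2040%,  r̄m = -0.0020%
Cov = Σ(rp − r̄p)(rm − r̄m) / 5 = 0.0540
Var(rm) = Σ(rm − r̄m)² / 5 = 0.0757
β = Cov / Var = 0.0540 / 0.0757 = 0.7133

0.71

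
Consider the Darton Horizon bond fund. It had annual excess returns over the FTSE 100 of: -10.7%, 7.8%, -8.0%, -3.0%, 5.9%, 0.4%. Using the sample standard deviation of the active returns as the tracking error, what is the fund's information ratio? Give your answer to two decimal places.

μ = (-10.7 + 7.8 − 8 − 3 + 5.9 + 0.4) / 6 = -7.60 / 6 = -1.2667%
Sample σ = √[Σ(r − μ)² / 5] = √[273.6733 / 5] = √54.7347 = 7.3983%
IR = μ / tracking error = -1.2667 / 7.3983 = -0.1712

-0.17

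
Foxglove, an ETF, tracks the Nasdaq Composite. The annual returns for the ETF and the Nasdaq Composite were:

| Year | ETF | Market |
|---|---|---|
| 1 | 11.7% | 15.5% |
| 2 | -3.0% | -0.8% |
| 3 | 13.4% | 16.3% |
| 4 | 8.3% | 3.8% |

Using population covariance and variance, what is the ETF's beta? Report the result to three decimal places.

0.775

r̄p = 7.6000%,  r̄m = 8.7000%
Cov = Σ(rp − r̄p)(rm − r̄m) / 4 = 42.3075
Var(rm) = Σ(rm − r̄m)² / 4 = 54.5650
β = Cov / Var = 42.3075 / 54.5650 = 0.7754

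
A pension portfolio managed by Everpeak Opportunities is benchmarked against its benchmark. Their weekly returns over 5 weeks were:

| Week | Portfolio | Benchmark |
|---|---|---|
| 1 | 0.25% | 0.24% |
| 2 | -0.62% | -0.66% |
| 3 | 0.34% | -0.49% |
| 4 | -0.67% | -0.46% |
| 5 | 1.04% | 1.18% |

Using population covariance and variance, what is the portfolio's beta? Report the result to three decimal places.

r̄p = 0.0680%,  r̄m = -0.0380%
Cov = Σ(rp − r̄p)(rm − r̄m) / 5 = 0.3702
Var(rm) = Σ(rm − r̄m)² / 5 = 0.4660
β = Cov / Var = 0.3702 / 0.4660 = 0.7944

0.794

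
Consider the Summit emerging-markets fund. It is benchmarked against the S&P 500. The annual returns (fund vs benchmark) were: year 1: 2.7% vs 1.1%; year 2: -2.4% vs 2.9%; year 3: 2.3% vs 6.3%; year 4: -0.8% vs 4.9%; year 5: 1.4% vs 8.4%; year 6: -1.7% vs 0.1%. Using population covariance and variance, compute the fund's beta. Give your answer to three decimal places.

r̄p = 0.2500%,  r̄m = 3.9500%
Cov = Σ(rp − r̄p)(rm − r̄m) / 6 = 2.0408
Var(rm) = Σ(rm − r̄m)² / 6 = 8.3792
β = Cov / Var = 2.0408 / 8.3792 = 0.2436

0.244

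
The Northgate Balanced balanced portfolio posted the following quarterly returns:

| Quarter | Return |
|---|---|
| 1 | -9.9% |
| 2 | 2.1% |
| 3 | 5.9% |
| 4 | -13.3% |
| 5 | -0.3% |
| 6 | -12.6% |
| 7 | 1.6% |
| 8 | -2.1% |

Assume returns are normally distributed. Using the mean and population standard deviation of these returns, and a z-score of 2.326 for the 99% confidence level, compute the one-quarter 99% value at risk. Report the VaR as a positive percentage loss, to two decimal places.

r̄ = (-9.9 + 2.1 + 5.9 − 13.3 − 0.3 − 12.6 + 1.6 − 2.1) / 8 = -3.5750%
Population σ = √[Σ(r − r̄)² / 8] = √[377.6950 / 8] = √47.2119 = 6.8711%
VaR = −(r̄ − z·σ) = −(-3.5750 − 2.326 × 6.8711) = −(-19.5572) = 19.5572%

19.56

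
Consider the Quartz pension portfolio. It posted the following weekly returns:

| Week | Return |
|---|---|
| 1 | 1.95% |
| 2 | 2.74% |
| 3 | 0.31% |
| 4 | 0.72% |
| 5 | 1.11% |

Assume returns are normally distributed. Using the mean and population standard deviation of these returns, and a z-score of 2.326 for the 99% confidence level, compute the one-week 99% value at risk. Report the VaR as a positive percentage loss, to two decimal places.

Mean return r̄ = 6.830 / 5 = 1.3660%
Population σ = √[Σ(r − r̄)² / 5] = √[3.8269 / 5] = √0.7654 = 0.8749%
VaR = −(r̄ − z·σ) = −(1.3660 − 2.326 × 0.8749) = −(-0.6690) = 0.6690%

0.67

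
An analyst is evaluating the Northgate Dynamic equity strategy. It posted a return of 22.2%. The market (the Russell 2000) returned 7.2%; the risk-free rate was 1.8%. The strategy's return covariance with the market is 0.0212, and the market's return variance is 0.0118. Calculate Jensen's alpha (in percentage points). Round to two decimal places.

β = Cov / Var = 0.0212 / 0.0118 = 1.7966
E[R] = Rf + β(Rm − Rf) = 1.8% + 1.7966 × (7.2% − 1.8%) = 11.5016%
α = Rp − E[R] = 22.2% − 11.5016% = 10.6984

10.70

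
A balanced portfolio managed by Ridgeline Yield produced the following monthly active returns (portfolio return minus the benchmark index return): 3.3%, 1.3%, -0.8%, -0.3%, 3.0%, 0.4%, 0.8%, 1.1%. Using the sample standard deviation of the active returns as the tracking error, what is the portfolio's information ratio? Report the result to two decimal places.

r̄ = (3.3 + 1.3 − 0.8 − 0.3 + 3 + 0.4 + 0.8 + 1.1) / 8 = 8.80 / 8 = 1.1000%
Sample std dev = √[14.6400 / 7] = 1.4462%
IR = r̄ / tracking error = 1.1000 / 1.4462 = 0.7606

0.76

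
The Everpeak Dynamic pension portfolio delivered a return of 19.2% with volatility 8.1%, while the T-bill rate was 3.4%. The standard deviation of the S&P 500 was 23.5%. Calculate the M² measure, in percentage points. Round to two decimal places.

49.24

Sharpe = (Rp − Rf) / σp = (19.2% − 3.4%) / 8.1% = 1.9506
M² = Rf + Sharpe × σm = 3.4% + 1.9506 × 23.5% = 49.2391%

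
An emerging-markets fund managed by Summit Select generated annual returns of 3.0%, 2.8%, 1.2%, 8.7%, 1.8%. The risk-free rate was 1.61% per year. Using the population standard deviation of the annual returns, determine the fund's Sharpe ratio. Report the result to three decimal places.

Mean return r̄ = 17.50 / 5 = 3.5000%
Σ(r − r̄)² = (3 − 3.5000)² + (2.8 − 3.5000)² + … = 35.9600
σ = √[35.9600 / 5] = 2.6818%
Sharpe = (r̄ − rf) / σ = (3.5000 − 1.61) / 2.6818 = 1.8900 / 2.6818 = 0.7048

0.705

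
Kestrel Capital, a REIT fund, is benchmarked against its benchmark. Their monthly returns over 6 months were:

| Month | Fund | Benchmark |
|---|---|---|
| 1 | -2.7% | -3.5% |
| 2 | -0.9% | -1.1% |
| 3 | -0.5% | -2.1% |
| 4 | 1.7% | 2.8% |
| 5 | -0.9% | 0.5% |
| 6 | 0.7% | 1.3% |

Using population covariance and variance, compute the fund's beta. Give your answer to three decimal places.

0.587

r̄p = -0.4333%,  r̄m = -0.3500%
Cov = Σ(rp − r̄p)(rm − r̄m) / 6 = 2.6333
Var(rm) = Σ(rm − r̄m)² / 6 = 4.4858
β = Cov / Var = 2.6333 / 4.4858 = 0.5870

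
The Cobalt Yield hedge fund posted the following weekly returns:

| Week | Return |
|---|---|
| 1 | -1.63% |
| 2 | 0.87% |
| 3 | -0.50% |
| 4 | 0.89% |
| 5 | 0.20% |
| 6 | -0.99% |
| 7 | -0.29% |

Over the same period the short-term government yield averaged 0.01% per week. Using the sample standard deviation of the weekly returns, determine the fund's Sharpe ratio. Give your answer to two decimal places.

μ = (-1.63 + 0.87 − 0.5 + 0.89 + 0.2 − 0.99 − 0.29) / 7 = -0.2071%
Σ(r − μ)² = (-1.63 − (-0.2071))² + (0.87 − (-0.2071))² + … = 5.2597
σ = √[5.2597 / 6] = 0.9363%
Sharpe = (μ − rf) / σ = (-0.2071 − 0.01) / 0.9363 = -0.2171 / 0.9363 = -0.2319

-0.23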